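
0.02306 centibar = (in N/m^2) 23.06. Check: 1 centibar = 1000 Pa, so 0.02306 centibar = 0.02306 * 1000 = 23.06 Pa. 23.06 Pa = 23.06 N/m^2.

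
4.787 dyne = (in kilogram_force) 4.881e-06. Check: 1 dyne = 1e-05 N, so 4.787 dyne = 4.787 * 1e-05 = 4.787e-05 N. 1 kilogram_force = 9.80665 N, so 4.787e-05 N = 4.787e-05 / 9.80665 = 4.8813815e-06 kilogram_force ≈ 4.881e-06 kilogram_force (4 s.f.).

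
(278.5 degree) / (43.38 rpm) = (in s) 1.07. Check: 1 degree = 0.017453293 rad, so 278.5 degree = 278.5 * 0.017453293 = 4.860742 rad. 1 rpm = 0.10471976 rad/s, so 43.38 rpm = 43.38 * 0.10471976 = 4.542743 rad/s. Combine: 4.860742 rad / 4.542743 rad/s = 1.0700015 s. Result: 1.0700015 s ≈ 1.07 s (4 s.f.).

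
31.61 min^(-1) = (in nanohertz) 1 min^(-1) = 0.016666667 Hz, so 31.61 min^(-1) = 31.61 * 0.016666667 = 0.52683333 Hz. 1 nanohertz = 1e-09 Hz, so 0.52683333 Hz = 0.52683333 / 1e-09 = 5.2683333e+08 nanohertz ≈ 5.268e+08 nanohertz (4 s.f.). Final answer: 5.268e+08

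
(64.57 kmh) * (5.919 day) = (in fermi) 9.173e+21. Check: 1 kmh = 0.27777778 m/s, so 64.57 kmh = 64.57 * 0.27777778 = 17.936111 m/s. 1 day = 86400 s, so 5.919 day = 5.919 * 86400 = 511401.6 s. Combine: 17.936111 m/s * 511401.6 s = 9172555.9 m. 1 fermi = 1e-15 m, so 9172555.9 m = 9172555.9 / 1e-15 = 9.1725559e+21 fermi ≈ 9.173e+21 fermi (4 s.f.).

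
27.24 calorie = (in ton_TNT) 1 calorie = 4.184 J, so 27.24 calorie = 27.24 * 4.184 = 113.97216 J. 1 ton_TNT = 4.184e+09 J, so 113.97216 J = 113.97216 / 4.184e+09 = 2.724e-08 ton_TNT. Final answer: 2.724e-08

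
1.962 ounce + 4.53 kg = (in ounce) 161.8. Check: 1 ounce = 0.028349523 kg, so 1.962 ounce = 1.962 * 0.028349523 = 0.055621764 kg. 4.53 kg is already in kg. Sum: 0.055621764 + 4.53 = 4.5856218 kg. 1 ounce = 0.028349523 kg, so 4.5856218 kg = 4.5856218 / 0.028349523 = 161.75305 ounce ≈ 161.8 ounce (4 s.f.).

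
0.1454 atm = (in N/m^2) 1.473e+04. Check: 1 atm = 101325 Pa, so 0.1454 atm = 0.1454 * 101325 = 14732.655 Pa. 14732.655 Pa = 14732.655 N/m^2 ≈ 1.473e+04 N/m^2 (4 s.f.).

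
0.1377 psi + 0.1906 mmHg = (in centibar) 0.9748. Check: 1 psi = 6894.7573 Pa, so 0.1377 psi = 0.1377 * 6894.7573 = 949.40808 Pa. 1 mmHg = 133.32237 Pa, so 0.1906 mmHg = 0.1906 * 133.32237 = 25.411243 Pa. Sum: 949.40808 + 25.411243 = 974.81932 Pa. 1 centibar = 1000 Pa, so 974.81932 Pa = 974.81932 / 1000 = 0.97481932 centibar ≈ 0.9748 centibar (4 s.f.).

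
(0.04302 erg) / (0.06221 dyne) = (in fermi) 6.915e+12. Check: 1 erg = 1e-07 J, so 0.04302 erg = 0.04302 * 1e-07 = 4.302e-09 J. 1 dyne = 1e-05 N, so 0.06221 dyne = 0.06221 * 1e-05 = 6.221e-07 N. Combine: 4.302e-09 J / 6.221e-07 N = 0.0069152869 m. 1 fermi = 1e-15 m, so 0.0069152869 m = 0.0069152869 / 1e-15 = 6.9152869e+12 fermi ≈ 6.915e+12 fermi (4 s.f.).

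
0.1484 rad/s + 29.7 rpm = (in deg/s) 186.7. Check: 0.1484 rad/s is already in rad/s. 1 rpm = 0.10471976 rad/s, so 29.7 rpm = 29.7 * 0.10471976 = 3.1101767 rad/s. Sum: 0.1484 + 3.1101767 = 3.2585767 rad/s. 1 deg/s = 0.017453293 rad/s, so 3.2585767 rad/s = 3.2585767 / 0.017453293 = 186.70269 deg/s ≈ 186.7 deg/s (4 s.f.).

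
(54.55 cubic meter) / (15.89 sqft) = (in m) 36.95. Check: 54.55 cubic meter = 54.55 m^3. 1 sqft = 0.09290304 m^2, so 15.89 sqft = 15.89 * 0.09290304 = 1.4762293 m^2. Combine: 54.55 m^3 / 1.4762293 m^2 = 36.952254 m. Result: 36.952254 m ≈ 36.95 m (4 s.f.).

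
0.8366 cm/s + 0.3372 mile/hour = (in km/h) 0.5728. Check: 1 cm/s = 0.01 m/s, so 0.8366 cm/s = 0.8366 * 0.01 = 0.008366 m/s. 1 mile/hour = 0.44704 m/s, so 0.3372 mile/hour = 0.3372 * 0.44704 = 0.15074189 m/s. Sum: 0.008366 + 0.15074189 = 0.15910789 m/s. 1 km/h = 0.27777778 m/s, so 0.15910789 m/s = 0.15910789 / 0.27777778 = 0.5727884 km/h ≈ 0.5728 km/h (4 s.f.).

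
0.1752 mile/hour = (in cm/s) 7.832. Check: 1 mile/hour = 0.44704 m/s, so 0.1752 mile/hour = 0.1752 * 0.44704 = 0.078321408 m/s. 1 cm/s = 0.01 m/s, so 0.078321408 m/s = 0.078321408 / 0.01 = 7.8321408 cm/s ≈ 7.832 cm/s (4 s.f.).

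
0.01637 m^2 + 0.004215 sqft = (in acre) 4.142e-06. Check: 0.01637 m^2 is already in m^2. 1 sqft = 0.09290304 m^2, so 0.004215 sqft = 0.004215 * 0.09290304 = 0.00039158631 m^2. Sum: 0.01637 + 0.00039158631 = 0.016761586 m^2. 1 acre = 4046.8564 m^2, so 0.016761586 m^2 = 0.016761586 / 4046.8564 = 4.1418782e-06 acre ≈ 4.142e-06 acre (4 s.f.).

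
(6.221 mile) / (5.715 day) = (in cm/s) 1 mile = 1609.344 m, so 6.221 mile = 6.221 * 1609.344 = 10011.729 m. 1 day = 86400 s, so 5.715 day = 5.715 * 86400 = 493776 s. Combine: 10011.729 m / 493776 s = 0.020275852 m/s. 1 cm/s = 0.01 m/s, so 0.020275852 m/s = 0.020275852 / 0.01 = 2.0275852 cm/s ≈ 2.028 cm/s (4 s.f.). Final answer: 2.028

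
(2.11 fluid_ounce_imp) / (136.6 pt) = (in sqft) 1 fluid_ounce_imp = 2.8413063e-05 m^3, so 2.11 fluid_ounce_imp = 2.11 * 2.8413063e-05 = 5.9951562e-05 m^3. 1 pt = 0.00035277778 m, so 136.6 pt = 136.6 * 0.00035277778 = 0.048189444 m. Combine: 5.9951562e-05 m^3 / 0.048189444 m = 0.0012440808 m^2. 1 sqft = 0.09290304 m^2, so 0.0012440808 m^2 = 0.0012440808 / 0.09290304 = 0.013391174 sqft ≈ 0.01339 sqft (4 s.f.). Final answer: 0.01339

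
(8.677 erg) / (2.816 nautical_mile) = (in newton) 1.664e-10. Check: 1 erg = 1e-07 J, so 8.677 erg = 8.677 * 1e-07 = 8.677e-07 J. 1 nautical_mile = 1852 m, so 2.816 nautical_mile = 2.816 * 1852 = 5215.232 m. Combine: 8.677e-07 J / 5215.232 m = 1.6637802e-10 N. 1.6637802e-10 N = 1.6637802e-10 newton ≈ 1.664e-10 newton (4 s.f.).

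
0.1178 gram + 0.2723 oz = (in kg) 1 gram = 0.001 kg, so 0.1178 gram = 0.1178 * 0.001 = 0.0001178 kg. 1 oz = 0.028349523 kg, so 0.2723 oz = 0.2723 * 0.028349523 = 0.0077195751 kg. Sum: 0.0001178 + 0.0077195751 = 0.0078373751 kg. Result: 0.0078373751 kg ≈ 0.007837 kg (4 s.f.). Final answer: 0.007837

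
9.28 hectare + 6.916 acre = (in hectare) 12.08. Check: 1 hectare = 10000 m^2, so 9.28 hectare = 9.28 * 10000 = 92800 m^2. 1 acre = 4046.8564 m^2, so 6.916 acre = 6.916 * 4046.8564 = 27988.059 m^2. Sum: 92800 + 27988.059 = 120788.06 m^2. 1 hectare = 10000 m^2, so 120788.06 m^2 = 120788.06 / 10000 = 12.078806 hectare ≈ 12.08 hectare (4 s.f.).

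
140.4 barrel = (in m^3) 1 barrel = 0.15898729 m^3, so 140.4 barrel = 140.4 * 0.15898729 = 22.321816 m^3. Result: 22.321816 m^3 ≈ 22.32 m^3 (4 s.f.). Final answer: 22.32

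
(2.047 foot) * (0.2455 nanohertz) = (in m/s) 1.532e-10. Check: 1 foot = 0.3048 m, so 2.047 foot = 2.047 * 0.3048 = 0.6239256 m. 1 nanohertz = 1e-09 Hz, so 0.2455 nanohertz = 0.2455 * 1e-09 = 2.455e-10 Hz. Combine: 0.6239256 m * 2.455e-10 Hz = 1.5317373e-10 m/s. Result: 1.5317373e-10 m/s ≈ 1.532e-10 m/s (4 s.f.).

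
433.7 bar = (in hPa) 1 bar = 100000 Pa, so 433.7 bar = 433.7 * 100000 = 43370000 Pa. 1 hPa = 100 Pa, so 43370000 Pa = 43370000 / 100 = 433700 hPa ≈ 4.337e+05 hPa (4 s.f.). Final answer: 4.337e+05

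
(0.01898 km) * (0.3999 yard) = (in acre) 1 km = 1000 m, so 0.01898 km = 0.01898 * 1000 = 18.98 m. 1 yard = 0.9144 m, so 0.3999 yard = 0.3999 * 0.9144 = 0.36566856 m. Combine: 18.98 m * 0.36566856 m = 6.9403893 m^2. 1 acre = 4046.8564 m^2, so 6.9403893 m^2 = 6.9403893 / 4046.8564 = 0.0017150075 acre ≈ 0.001715 acre (4 s.f.). Final answer: 0.001715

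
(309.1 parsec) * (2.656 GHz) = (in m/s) 1 parsec = 3.0856776e+16 m, so 309.1 parsec = 309.1 * 3.0856776e+16 = 9.5378294e+18 m. 1 GHz = 1e+09 Hz, so 2.656 GHz = 2.656 * 1e+09 = 2.656e+09 Hz. Combine: 9.5378294e+18 m * 2.656e+09 Hz = 2.5332475e+28 m/s. Result: 2.5332475e+28 m/s ≈ 2.533e+28 m/s (4 s.f.). Final answer: 2.533e+28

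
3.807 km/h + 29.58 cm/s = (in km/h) 1 km/h = 0.27777778 m/s, so 3.807 km/h = 3.807 * 0.27777778 = 1.0575 m/s. 1 cm/s = 0.01 m/s, so 29.58 cm/s = 29.58 * 0.01 = 0.2958 m/s. Sum: 1.0575 + 0.2958 = 1.3533 m/s. 1 km/h = 0.27777778 m/s, so 1.3533 m/s = 1.3533 / 0.27777778 = 4.87188 km/h ≈ 4.872 km/h (4 s.f.). Final answer: 4.872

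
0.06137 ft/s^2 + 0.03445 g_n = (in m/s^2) 0.3565. Check: 1 ft/s^2 = 0.3048 m/s^2, so 0.06137 ft/s^2 = 0.06137 * 0.3048 = 0.018705576 m/s^2. 1 g_n = 9.80665 m/s^2, so 0.03445 g_n = 0.03445 * 9.80665 = 0.33783909 m/s^2. Sum: 0.018705576 + 0.33783909 = 0.35654467 m/s^2. Result: 0.35654467 m/s^2 ≈ 0.3565 m/s^2 (4 s.f.).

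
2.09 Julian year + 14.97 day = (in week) 1 Julian year = 31557600 s, so 2.09 Julian year = 2.09 * 31557600 = 65955384 s. 1 day = 86400 s, so 14.97 day = 14.97 * 86400 = 1293408 s. Sum: 65955384 + 1293408 = 67248792 s. 1 week = 604800 s, so 67248792 s = 67248792 / 604800 = 111.19179 week ≈ 111.2 week (4 s.f.). Final answer: 111.2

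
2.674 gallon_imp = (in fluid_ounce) 1 gallon_imp = 0.00454609 m^3, so 2.674 gallon_imp = 2.674 * 0.00454609 = 0.012156245 m^3. 1 fluid_ounce = 2.957353e-05 m^3, so 0.012156245 m^3 = 0.012156245 / 2.957353e-05 = 411.05153 fluid_ounce ≈ 411.1 fluid_ounce (4 s.f.). Final answer: 411.1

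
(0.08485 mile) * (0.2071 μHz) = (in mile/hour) 6.326e-05. Check: 1 mile = 1609.344 m, so 0.08485 mile = 0.08485 * 1609.344 = 136.55284 m. 1 μHz = 1e-06 Hz, so 0.2071 μHz = 0.2071 * 1e-06 = 2.071e-07 Hz. Combine: 136.55284 m * 2.071e-07 Hz = 2.8280093e-05 m/s. 1 mile/hour = 0.44704 m/s, so 2.8280093e-05 m/s = 2.8280093e-05 / 0.44704 = 6.3260766e-05 mile/hour ≈ 6.326e-05 mile/hour (4 s.f.).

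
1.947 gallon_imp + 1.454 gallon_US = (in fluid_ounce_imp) 505.2. Check: 1 gallon_imp = 0.00454609 m^3, so 1.947 gallon_imp = 1.947 * 0.00454609 = 0.0088512372 m^3. 1 gallon_US = 0.0037854118 m^3, so 1.454 gallon_US = 1.454 * 0.0037854118 = 0.0055039887 m^3. Sum: 0.0088512372 + 0.0055039887 = 0.014355226 m^3. 1 fluid_ounce_imp = 2.8413063e-05 m^3, so 0.014355226 m^3 = 0.014355226 / 2.8413063e-05 = 505.23332 fluid_ounce_imp ≈ 505.2 fluid_ounce_imp (4 s.f.).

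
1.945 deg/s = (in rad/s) 0.03395. Check: 1 deg/s = 0.017453293 rad/s, so 1.945 deg/s = 1.945 * 0.017453293 = 0.033946654 rad/s. Result: 0.033946654 rad/s ≈ 0.03395 rad/s (4 s.f.).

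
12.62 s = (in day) 1 day = 86400 s, so 12.62 s = 12.62 / 86400 = 0.00014606481 day ≈ 0.0001461 day (4 s.f.). Final answer: 0.0001461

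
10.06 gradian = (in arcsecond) 1 gradian = 0.015707963 rad, so 10.06 gradian = 10.06 * 0.015707963 = 0.15802211 rad. 1 arcsecond = 4.8481368e-06 rad, so 0.15802211 rad = 0.15802211 / 4.8481368e-06 = 32594.4 arcsecond ≈ 3.259e+04 arcsecond (4 s.f.). Final answer: 3.259e+04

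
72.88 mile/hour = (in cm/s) 1 mile/hour = 0.44704 m/s, so 72.88 mile/hour = 72.88 * 0.44704 = 32.580275 m/s. 1 cm/s = 0.01 m/s, so 32.580275 m/s = 32.580275 / 0.01 = 3258.0275 cm/s ≈ 3258 cm/s (4 s.f.). Final answer: 3258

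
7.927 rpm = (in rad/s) 0.8301. Check: 1 rpm = 0.10471976 rad/s, so 7.927 rpm = 7.927 * 0.10471976 = 0.8301135 rad/s. Result: 0.8301135 rad/s ≈ 0.8301 rad/s (4 s.f.).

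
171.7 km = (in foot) 5.633e+05. Check: 1 km = 1000 m, so 171.7 km = 171.7 * 1000 = 171700 m. 1 foot = 0.3048 m, so 171700 m = 171700 / 0.3048 = 563320.21 foot ≈ 5.633e+05 foot (4 s.f.).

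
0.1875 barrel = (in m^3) 0.02981. Check: 1 barrel = 0.15898729 m^3, so 0.1875 barrel = 0.1875 * 0.15898729 = 0.029810118 m^3. Result: 0.029810118 m^3 ≈ 0.02981 m^3 (4 s.f.).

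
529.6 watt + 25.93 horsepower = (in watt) 1.987e+04. Check: 529.6 watt = 529.6 W. 1 horsepower = 745.69987 W, so 25.93 horsepower = 25.93 * 745.69987 = 19335.998 W. Sum: 529.6 + 19335.998 = 19865.598 W. 19865.598 W = 19865.598 watt ≈ 1.987e+04 watt (4 s.f.).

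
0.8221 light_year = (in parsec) 1 light_year = 9.4607305e+15 m, so 0.8221 light_year = 0.8221 * 9.4607305e+15 = 7.7776665e+15 m. 1 parsec = 3.0856776e+16 m, so 7.7776665e+15 m = 7.7776665e+15 / 3.0856776e+16 = 0.25205701 parsec ≈ 0.2521 parsec (4 s.f.). Final answer: 0.2521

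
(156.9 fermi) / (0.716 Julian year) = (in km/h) 2.5e-20. Check: 1 fermi = 1e-15 m, so 156.9 fermi = 156.9 * 1e-15 = 1.569e-13 m. 1 Julian year = 31557600 s, so 0.716 Julian year = 0.716 * 31557600 = 22595242 s. Combine: 1.569e-13 m / 22595242 s = 6.9439399e-21 m/s. 1 km/h = 0.27777778 m/s, so 6.9439399e-21 m/s = 6.9439399e-21 / 0.27777778 = 2.4998184e-20 km/h ≈ 2.5e-20 km/h (4 s.f.).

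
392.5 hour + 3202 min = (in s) 1 hour = 3600 s, so 392.5 hour = 392.5 * 3600 = 1413000 s. 1 min = 60 s, so 3202 min = 3202 * 60 = 192120 s. Sum: 1413000 + 192120 = 1605120 s. Result: 1605120 s ≈ 1.605e+06 s (4 s.f.). Final answer: 1.605e+06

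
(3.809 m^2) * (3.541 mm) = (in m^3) 0.01349. Check: 3.809 m^2 is already in m^2. 1 mm = 0.001 m, so 3.541 mm = 3.541 * 0.001 = 0.003541 m. Combine: 3.809 m^2 * 0.003541 m = 0.013487669 m^3. Result: 0.013487669 m^3 ≈ 0.01349 m^3 (4 s.f.).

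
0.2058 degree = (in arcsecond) 1 degree = 0.017453293 rad, so 0.2058 degree = 0.2058 * 0.017453293 = 0.0035918876 rad. 1 arcsecond = 4.8481368e-06 rad, so 0.0035918876 rad = 0.0035918876 / 4.8481368e-06 = 740.88 arcsecond ≈ 740.9 arcsecond (4 s.f.). Final answer: 740.9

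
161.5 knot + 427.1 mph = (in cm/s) 2.74e+04. Check: 1 knot = 0.51444444 m/s, so 161.5 knot = 161.5 * 0.51444444 = 83.082778 m/s. 1 mph = 0.44704 m/s, so 427.1 mph = 427.1 * 0.44704 = 190.93078 m/s. Sum: 83.082778 + 190.93078 = 274.01356 m/s. 1 cm/s = 0.01 m/s, so 274.01356 m/s = 274.01356 / 0.01 = 27401.356 cm/s ≈ 2.74e+04 cm/s (4 s.f.).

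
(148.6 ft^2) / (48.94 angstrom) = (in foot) 1 ft^2 = 0.09290304 m^2, so 148.6 ft^2 = 148.6 * 0.09290304 = 13.805392 m^2. 1 angstrom = 1e-10 m, so 48.94 angstrom = 48.94 * 1e-10 = 4.894e-09 m. Combine: 13.805392 m^2 / 4.894e-09 m = 2.820881e+09 m. 1 foot = 0.3048 m, so 2.820881e+09 m = 2.820881e+09 / 0.3048 = 9.254859e+09 foot ≈ 9.255e+09 foot (4 s.f.). Final answer: 9.255e+09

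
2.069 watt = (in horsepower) 2.069 watt = 2.069 W. 1 horsepower = 745.69987 W, so 2.069 W = 2.069 / 745.69987 = 0.0027745747 horsepower ≈ 0.002775 horsepower (4 s.f.). Final answer: 0.002775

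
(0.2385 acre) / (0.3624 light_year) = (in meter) 1 acre = 4046.8564 m^2, so 0.2385 acre = 0.2385 * 4046.8564 = 965.17526 m^2. 1 light_year = 9.4607305e+15 m, so 0.3624 light_year = 0.3624 * 9.4607305e+15 = 3.4285687e+15 m. Combine: 965.17526 m^2 / 3.4285687e+15 m = 2.8150967e-13 m. 2.8150967e-13 m = 2.8150967e-13 meter ≈ 2.815e-13 meter (4 s.f.). Final answer: 2.815e-13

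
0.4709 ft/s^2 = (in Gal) 14.35. Check: 1 ft/s^2 = 0.3048 m/s^2, so 0.4709 ft/s^2 = 0.4709 * 0.3048 = 0.14353032 m/s^2. 1 Gal = 0.01 m/s^2, so 0.14353032 m/s^2 = 0.14353032 / 0.01 = 14.353032 Gal ≈ 14.35 Gal (4 s.f.).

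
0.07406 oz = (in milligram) 1 oz = 0.028349523 kg, so 0.07406 oz = 0.07406 * 0.028349523 = 0.0020995657 kg. 1 milligram = 1e-06 kg, so 0.0020995657 kg = 0.0020995657 / 1e-06 = 2099.5657 milligram ≈ 2100 milligram (4 s.f.). Final answer: 2100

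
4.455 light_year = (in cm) 1 light_year = 9.4607305e+15 m, so 4.455 light_year = 4.455 * 9.4607305e+15 = 4.2147554e+16 m. 1 cm = 0.01 m, so 4.2147554e+16 m = 4.2147554e+16 / 0.01 = 4.2147554e+18 cm ≈ 4.215e+18 cm (4 s.f.). Final answer: 4.215e+18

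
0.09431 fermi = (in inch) 3.713e-15. Check: 1 fermi = 1e-15 m, so 0.09431 fermi = 0.09431 * 1e-15 = 9.431e-17 m. 1 inch = 0.0254 m, so 9.431e-17 m = 9.431e-17 / 0.0254 = 3.7129921e-15 inch ≈ 3.713e-15 inch (4 s.f.).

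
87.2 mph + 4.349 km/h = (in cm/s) 4019. Check: 1 mph = 0.44704 m/s, so 87.2 mph = 87.2 * 0.44704 = 38.981888 m/s. 1 km/h = 0.27777778 m/s, so 4.349 km/h = 4.349 * 0.27777778 = 1.2080556 m/s. Sum: 38.981888 + 1.2080556 = 40.189944 m/s. 1 cm/s = 0.01 m/s, so 40.189944 m/s = 40.189944 / 0.01 = 4018.9944 cm/s ≈ 4019 cm/s (4 s.f.).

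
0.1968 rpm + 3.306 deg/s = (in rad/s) 0.07831. Check: 1 rpm = 0.10471976 rad/s, so 0.1968 rpm = 0.1968 * 0.10471976 = 0.020608848 rad/s. 1 deg/s = 0.017453293 rad/s, so 3.306 deg/s = 3.306 * 0.017453293 = 0.057700585 rad/s. Sum: 0.020608848 + 0.057700585 = 0.078309433 rad/s. Result: 0.078309433 rad/s ≈ 0.07831 rad/s (4 s.f.).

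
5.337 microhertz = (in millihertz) 1 microhertz = 1e-06 Hz, so 5.337 microhertz = 5.337 * 1e-06 = 5.337e-06 Hz. 1 millihertz = 0.001 Hz, so 5.337e-06 Hz = 5.337e-06 / 0.001 = 0.005337 millihertz. Final answer: 0.005337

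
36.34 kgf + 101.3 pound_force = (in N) 807. Check: 1 kgf = 9.80665 N, so 36.34 kgf = 36.34 * 9.80665 = 356.37366 N. 1 pound_force = 4.4482216 N, so 101.3 pound_force = 101.3 * 4.4482216 = 450.60485 N. Sum: 356.37366 + 450.60485 = 806.97851 N. Result: 806.97851 N ≈ 807 N (4 s.f.).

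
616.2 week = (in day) 4313. Check: 1 week = 604800 s, so 616.2 week = 616.2 * 604800 = 3.7267776e+08 s. 1 day = 86400 s, so 3.7267776e+08 s = 3.7267776e+08 / 86400 = 4313.4 day ≈ 4313 day (4 s.f.).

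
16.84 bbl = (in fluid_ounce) 9.053e+04. Check: 1 bbl = 0.15898729 m^3, so 16.84 bbl = 16.84 * 0.15898729 = 2.677346 m^3. 1 fluid_ounce = 2.957353e-05 m^3, so 2.677346 m^3 = 2.677346 / 2.957353e-05 = 90531.84 fluid_ounce ≈ 9.053e+04 fluid_ounce (4 s.f.).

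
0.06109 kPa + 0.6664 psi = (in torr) 1 kPa = 1000 Pa, so 0.06109 kPa = 0.06109 * 1000 = 61.09 Pa. 1 psi = 6894.7573 Pa, so 0.6664 psi = 0.6664 * 6894.7573 = 4594.6663 Pa. Sum: 61.09 + 4594.6663 = 4655.7563 Pa. 1 torr = 133.32237 Pa, so 4655.7563 Pa = 4655.7563 / 133.32237 = 34.921044 torr ≈ 34.92 torr (4 s.f.). Final answer: 34.92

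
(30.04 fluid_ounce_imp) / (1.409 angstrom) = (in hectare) 605.8. Check: 1 fluid_ounce_imp = 2.8413063e-05 m^3, so 30.04 fluid_ounce_imp = 30.04 * 2.8413063e-05 = 0.0008535284 m^3. 1 angstrom = 1e-10 m, so 1.409 angstrom = 1.409 * 1e-10 = 1.409e-10 m. Combine: 0.0008535284 m^3 / 1.409e-10 m = 6057689.1 m^2. 1 hectare = 10000 m^2, so 6057689.1 m^2 = 6057689.1 / 10000 = 605.76891 hectare ≈ 605.8 hectare (4 s.f.).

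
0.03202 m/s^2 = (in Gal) 3.202. Check: 1 Gal = 0.01 m/s^2, so 0.03202 m/s^2 = 0.03202 / 0.01 = 3.202 Gal.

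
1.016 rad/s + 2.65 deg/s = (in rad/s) 1.016 rad/s is already in rad/s. 1 deg/s = 0.017453293 rad/s, so 2.65 deg/s = 2.65 * 0.017453293 = 0.046251225 rad/s. Sum: 1.016 + 0.046251225 = 1.0622512 rad/s. Result: 1.0622512 rad/s ≈ 1.062 rad/s (4 s.f.). Final answer: 1.062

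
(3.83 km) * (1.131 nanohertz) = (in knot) 1 km = 1000 m, so 3.83 km = 3.83 * 1000 = 3830 m. 1 nanohertz = 1e-09 Hz, so 1.131 nanohertz = 1.131 * 1e-09 = 1.131e-09 Hz. Combine: 3830 m * 1.131e-09 Hz = 4.33173e-06 m/s. 1 knot = 0.51444444 m/s, so 4.33173e-06 m/s = 4.33173e-06 / 0.51444444 = 8.4202095e-06 knot ≈ 8.42e-06 knot (4 s.f.). Final answer: 8.42e-06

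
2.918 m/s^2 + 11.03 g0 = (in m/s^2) 2.918 m/s^2 is already in m/s^2. 1 g0 = 9.80665 m/s^2, so 11.03 g0 = 11.03 * 9.80665 = 108.16735 m/s^2. Sum: 2.918 + 108.16735 = 111.08535 m/s^2. Result: 111.08535 m/s^2 ≈ 111.1 m/s^2 (4 s.f.). Final answer: 111.1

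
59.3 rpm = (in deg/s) 355.8. Check: 1 rpm = 0.10471976 rad/s, so 59.3 rpm = 59.3 * 0.10471976 = 6.2098815 rad/s. 1 deg/s = 0.017453293 rad/s, so 6.2098815 rad/s = 6.2098815 / 0.017453293 = 355.8 deg/s.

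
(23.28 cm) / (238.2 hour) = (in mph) 6.073e-07. Check: 1 cm = 0.01 m, so 23.28 cm = 23.28 * 0.01 = 0.2328 m. 1 hour = 3600 s, so 238.2 hour = 238.2 * 3600 = 857520 s. Combine: 0.2328 m / 857520 s = 2.7148055e-07 m/s. 1 mph = 0.44704 m/s, so 2.7148055e-07 m/s = 2.7148055e-07 / 0.44704 = 6.0728469e-07 mph ≈ 6.073e-07 mph (4 s.f.).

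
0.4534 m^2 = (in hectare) 1 hectare = 10000 m^2, so 0.4534 m^2 = 0.4534 / 10000 = 4.534e-05 hectare. Final answer: 4.534e-05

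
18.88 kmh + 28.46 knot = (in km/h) 1 kmh = 0.27777778 m/s, so 18.88 kmh = 18.88 * 0.27777778 = 5.2444444 m/s. 1 knot = 0.51444444 m/s, so 28.46 knot = 28.46 * 0.51444444 = 14.641089 m/s. Sum: 5.2444444 + 14.641089 = 19.885533 m/s. 1 km/h = 0.27777778 m/s, so 19.885533 m/s = 19.885533 / 0.27777778 = 71.58792 km/h ≈ 71.59 km/h (4 s.f.). Final answer: 71.59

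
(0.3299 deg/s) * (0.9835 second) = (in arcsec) 1168. Check: 1 deg/s = 0.017453293 rad/s, so 0.3299 deg/s = 0.3299 * 0.017453293 = 0.0057578412 rad/s. 0.9835 second = 0.9835 s. Combine: 0.0057578412 rad/s * 0.9835 s = 0.0056628368 rad. 1 arcsec = 4.8481368e-06 rad, so 0.0056628368 rad = 0.0056628368 / 4.8481368e-06 = 1168.0439 arcsec ≈ 1168 arcsec (4 s.f.).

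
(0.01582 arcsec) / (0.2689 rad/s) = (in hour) 1 arcsec = 4.8481368e-06 rad, so 0.01582 arcsec = 0.01582 * 4.8481368e-06 = 7.6697524e-08 rad. 0.2689 rad/s is already in rad/s. Combine: 7.6697524e-08 rad / 0.2689 rad/s = 2.8522694e-07 s. 1 hour = 3600 s, so 2.8522694e-07 s = 2.8522694e-07 / 3600 = 7.9229706e-11 hour ≈ 7.923e-11 hour (4 s.f.). Final answer: 7.923e-11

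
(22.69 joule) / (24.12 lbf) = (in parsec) 6.854e-18. Check: 22.69 joule = 22.69 J. 1 lbf = 4.4482216 N, so 24.12 lbf = 24.12 * 4.4482216 = 107.29111 N. Combine: 22.69 J / 107.29111 N = 0.21148072 m. 1 parsec = 3.0856776e+16 m, so 0.21148072 m = 0.21148072 / 3.0856776e+16 = 6.8536233e-18 parsec ≈ 6.854e-18 parsec (4 s.f.).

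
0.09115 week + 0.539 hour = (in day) 1 week = 604800 s, so 0.09115 week = 0.09115 * 604800 = 55127.52 s. 1 hour = 3600 s, so 0.539 hour = 0.539 * 3600 = 1940.4 s. Sum: 55127.52 + 1940.4 = 57067.92 s. 1 day = 86400 s, so 57067.92 s = 57067.92 / 86400 = 0.66050833 day ≈ 0.6605 day (4 s.f.). Final answer: 0.6605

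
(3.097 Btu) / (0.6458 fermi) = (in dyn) 5.06e+23. Check: 1 Btu = 1055.0559 J, so 3.097 Btu = 3.097 * 1055.0559 = 3267.508 J. 1 fermi = 1e-15 m, so 0.6458 fermi = 0.6458 * 1e-15 = 6.458e-16 m. Combine: 3267.508 J / 6.458e-16 m = 5.0596283e+18 N. 1 dyn = 1e-05 N, so 5.0596283e+18 N = 5.0596283e+18 / 1e-05 = 5.0596283e+23 dyn ≈ 5.06e+23 dyn (4 s.f.).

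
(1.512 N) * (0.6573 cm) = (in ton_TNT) 1.512 N is already in N. 1 cm = 0.01 m, so 0.6573 cm = 0.6573 * 0.01 = 0.006573 m. Combine: 1.512 N * 0.006573 m = 0.009938376 J. 1 ton_TNT = 4.184e+09 J, so 0.009938376 J = 0.009938376 / 4.184e+09 = 2.3753289e-12 ton_TNT ≈ 2.375e-12 ton_TNT (4 s.f.). Final answer: 2.375e-12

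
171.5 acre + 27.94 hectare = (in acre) 240.5. Check: 1 acre = 4046.8564 m^2, so 171.5 acre = 171.5 * 4046.8564 = 694035.88 m^2. 1 hectare = 10000 m^2, so 27.94 hectare = 27.94 * 10000 = 279400 m^2. Sum: 694035.88 + 279400 = 973435.88 m^2. 1 acre = 4046.8564 m^2, so 973435.88 m^2 = 973435.88 / 4046.8564 = 240.54124 acre ≈ 240.5 acre (4 s.f.).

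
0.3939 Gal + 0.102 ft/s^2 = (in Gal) 3.503. Check: 1 Gal = 0.01 m/s^2, so 0.3939 Gal = 0.3939 * 0.01 = 0.003939 m/s^2. 1 ft/s^2 = 0.3048 m/s^2, so 0.102 ft/s^2 = 0.102 * 0.3048 = 0.0310896 m/s^2. Sum: 0.003939 + 0.0310896 = 0.0350286 m/s^2. 1 Gal = 0.01 m/s^2, so 0.0350286 m/s^2 = 0.0350286 / 0.01 = 3.50286 Gal ≈ 3.503 Gal (4 s.f.).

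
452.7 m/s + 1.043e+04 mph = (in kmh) 452.7 m/s is already in m/s. 1 mph = 0.44704 m/s, so 1.043e+04 mph = 1.043e+04 * 0.44704 = 4662.6272 m/s. Sum: 452.7 + 4662.6272 = 5115.3272 m/s. 1 kmh = 0.27777778 m/s, so 5115.3272 m/s = 5115.3272 / 0.27777778 = 18415.178 kmh ≈ 1.842e+04 kmh (4 s.f.). Final answer: 1.842e+04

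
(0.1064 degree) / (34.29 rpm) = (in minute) 1 degree = 0.017453293 rad, so 0.1064 degree = 0.1064 * 0.017453293 = 0.0018570303 rad. 1 rpm = 0.10471976 rad/s, so 34.29 rpm = 34.29 * 0.10471976 = 3.5908404 rad/s. Combine: 0.0018570303 rad / 3.5908404 rad/s = 0.00051715758 s. 1 minute = 60 s, so 0.00051715758 s = 0.00051715758 / 60 = 8.619293e-06 minute ≈ 8.619e-06 minute (4 s.f.). Final answer: 8.619e-06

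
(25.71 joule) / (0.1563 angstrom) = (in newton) 1.645e+12. Check: 25.71 joule = 25.71 J. 1 angstrom = 1e-10 m, so 0.1563 angstrom = 0.1563 * 1e-10 = 1.563e-11 m. Combine: 25.71 J / 1.563e-11 m = 1.6449136e+12 N. 1.6449136e+12 N = 1.6449136e+12 newton ≈ 1.645e+12 newton (4 s.f.).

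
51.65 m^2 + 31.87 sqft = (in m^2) 54.61. Check: 51.65 m^2 is already in m^2. 1 sqft = 0.09290304 m^2, so 31.87 sqft = 31.87 * 0.09290304 = 2.9608199 m^2. Sum: 51.65 + 2.9608199 = 54.61082 m^2. Result: 54.61082 m^2 ≈ 54.61 m^2 (4 s.f.).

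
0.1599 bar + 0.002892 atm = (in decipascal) 1 bar = 100000 Pa, so 0.1599 bar = 0.1599 * 100000 = 15990 Pa. 1 atm = 101325 Pa, so 0.002892 atm = 0.002892 * 101325 = 293.0319 Pa. Sum: 15990 + 293.0319 = 16283.032 Pa. 1 decipascal = 0.1 Pa, so 16283.032 Pa = 16283.032 / 0.1 = 162830.32 decipascal ≈ 1.628e+05 decipascal (4 s.f.). Final answer: 1.628e+05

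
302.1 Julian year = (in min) 1.589e+08. Check: 1 Julian year = 31557600 s, so 302.1 Julian year = 302.1 * 31557600 = 9.533551e+09 s. 1 min = 60 s, so 9.533551e+09 s = 9.533551e+09 / 60 = 1.5889252e+08 min ≈ 1.589e+08 min (4 s.f.).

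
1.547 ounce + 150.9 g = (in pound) 1 ounce = 0.028349523 kg, so 1.547 ounce = 1.547 * 0.028349523 = 0.043856712 kg. 1 g = 0.001 kg, so 150.9 g = 150.9 * 0.001 = 0.1509 kg. Sum: 0.043856712 + 0.1509 = 0.19475671 kg. 1 pound = 0.45359237 kg, so 0.19475671 kg = 0.19475671 / 0.45359237 = 0.42936505 pound ≈ 0.4294 pound (4 s.f.). Final answer: 0.4294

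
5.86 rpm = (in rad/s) 1 rpm = 0.10471976 rad/s, so 5.86 rpm = 5.86 * 0.10471976 = 0.61365777 rad/s. Result: 0.61365777 rad/s ≈ 0.6137 rad/s (4 s.f.). Final answer: 0.6137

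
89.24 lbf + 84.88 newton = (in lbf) 108.3. Check: 1 lbf = 4.4482216 N, so 89.24 lbf = 89.24 * 4.4482216 = 396.9593 N. 84.88 newton = 84.88 N. Sum: 396.9593 + 84.88 = 481.8393 N. 1 lbf = 4.4482216 N, so 481.8393 N = 481.8393 / 4.4482216 = 108.32178 lbf ≈ 108.3 lbf (4 s.f.).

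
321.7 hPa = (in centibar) 1 hPa = 100 Pa, so 321.7 hPa = 321.7 * 100 = 32170 Pa. 1 centibar = 1000 Pa, so 32170 Pa = 32170 / 1000 = 32.17 centibar. Final answer: 32.17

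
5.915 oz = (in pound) 1 oz = 0.028349523 kg, so 5.915 oz = 5.915 * 0.028349523 = 0.16768743 kg. 1 pound = 0.45359237 kg, so 0.16768743 kg = 0.16768743 / 0.45359237 = 0.3696875 pound ≈ 0.3697 pound (4 s.f.). Final answer: 0.3697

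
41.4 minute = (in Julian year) 7.871e-05. Check: 1 minute = 60 s, so 41.4 minute = 41.4 * 60 = 2484 s. 1 Julian year = 31557600 s, so 2484 s = 2484 / 31557600 = 7.871321e-05 Julian year ≈ 7.871e-05 Julian year (4 s.f.).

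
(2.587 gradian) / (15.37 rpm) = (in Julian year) 8e-10. Check: 1 gradian = 0.015707963 rad, so 2.587 gradian = 2.587 * 0.015707963 = 0.040636501 rad. 1 rpm = 0.10471976 rad/s, so 15.37 rpm = 15.37 * 0.10471976 = 1.6095426 rad/s. Combine: 0.040636501 rad / 1.6095426 rad/s = 0.025247235 s. 1 Julian year = 31557600 s, so 0.025247235 s = 0.025247235 / 31557600 = 8.000366e-10 Julian year ≈ 8e-10 Julian year (4 s.f.).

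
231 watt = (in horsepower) 231 watt = 231 W. 1 horsepower = 745.69987 W, so 231 W = 231 / 745.69987 = 0.3097761 horsepower ≈ 0.3098 horsepower (4 s.f.). Final answer: 0.3098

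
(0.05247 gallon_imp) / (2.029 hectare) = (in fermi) 1 gallon_imp = 0.00454609 m^3, so 0.05247 gallon_imp = 0.05247 * 0.00454609 = 0.00023853334 m^3. 1 hectare = 10000 m^2, so 2.029 hectare = 2.029 * 10000 = 20290 m^2. Combine: 0.00023853334 m^3 / 20290 m^2 = 1.1756202e-08 m. 1 fermi = 1e-15 m, so 1.1756202e-08 m = 1.1756202e-08 / 1e-15 = 11756202 fermi ≈ 1.176e+07 fermi (4 s.f.). Final answer: 1.176e+07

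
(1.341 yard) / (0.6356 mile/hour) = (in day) 4.995e-05. Check: 1 yard = 0.9144 m, so 1.341 yard = 1.341 * 0.9144 = 1.2262104 m. 1 mile/hour = 0.44704 m/s, so 0.6356 mile/hour = 0.6356 * 0.44704 = 0.28413862 m/s. Combine: 1.2262104 m / 0.28413862 m/s = 4.3155358 s. 1 day = 86400 s, so 4.3155358 s = 4.3155358 / 86400 = 4.9948331e-05 day ≈ 4.995e-05 day (4 s.f.).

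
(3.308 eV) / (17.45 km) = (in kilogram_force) 3.097e-24. Check: 1 eV = 1.6021766e-19 J, so 3.308 eV = 3.308 * 1.6021766e-19 = 5.3000003e-19 J. 1 km = 1000 m, so 17.45 km = 17.45 * 1000 = 17450 m. Combine: 5.3000003e-19 J / 17450 m = 3.0372495e-23 N. 1 kilogram_force = 9.80665 N, so 3.0372495e-23 N = 3.0372495e-23 / 9.80665 = 3.0971325e-24 kilogram_force ≈ 3.097e-24 kilogram_force (4 s.f.).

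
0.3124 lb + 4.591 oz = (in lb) 0.5993. Check: 1 lb = 0.45359237 kg, so 0.3124 lb = 0.3124 * 0.45359237 = 0.14170226 kg. 1 oz = 0.028349523 kg, so 4.591 oz = 4.591 * 0.028349523 = 0.13015266 kg. Sum: 0.14170226 + 0.13015266 = 0.27185492 kg. 1 lb = 0.45359237 kg, so 0.27185492 kg = 0.27185492 / 0.45359237 = 0.5993375 lb ≈ 0.5993 lb (4 s.f.).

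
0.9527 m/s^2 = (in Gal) 95.27. Check: 1 Gal = 0.01 m/s^2, so 0.9527 m/s^2 = 0.9527 / 0.01 = 95.27 Gal.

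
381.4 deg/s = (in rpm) 63.57. Check: 1 deg/s = 0.017453293 rad/s, so 381.4 deg/s = 381.4 * 0.017453293 = 6.6566858 rad/s. 1 rpm = 0.10471976 rad/s, so 6.6566858 rad/s = 6.6566858 / 0.10471976 = 63.566667 rpm ≈ 63.57 rpm (4 s.f.).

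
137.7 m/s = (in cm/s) 1 cm/s = 0.01 m/s, so 137.7 m/s = 137.7 / 0.01 = 13770 cm/s ≈ 1.377e+04 cm/s (4 s.f.). Final answer: 1.377e+04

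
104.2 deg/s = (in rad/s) 1.819. Check: 1 deg/s = 0.017453293 rad/s, so 104.2 deg/s = 104.2 * 0.017453293 = 1.8186331 rad/s. Result: 1.8186331 rad/s ≈ 1.819 rad/s (4 s.f.).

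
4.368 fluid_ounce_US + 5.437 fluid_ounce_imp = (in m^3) 0.0002837. Check: 1 fluid_ounce_US = 2.957353e-05 m^3, so 4.368 fluid_ounce_US = 4.368 * 2.957353e-05 = 0.00012917718 m^3. 1 fluid_ounce_imp = 2.8413063e-05 m^3, so 5.437 fluid_ounce_imp = 5.437 * 2.8413063e-05 = 0.00015448182 m^3. Sum: 0.00012917718 + 0.00015448182 = 0.000283659 m^3. Result: 0.000283659 m^3 ≈ 0.0002837 m^3 (4 s.f.).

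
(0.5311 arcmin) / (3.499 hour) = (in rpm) 1 arcmin = 0.00029088821 rad, so 0.5311 arcmin = 0.5311 * 0.00029088821 = 0.00015449073 rad. 1 hour = 3600 s, so 3.499 hour = 3.499 * 3600 = 12596.4 s. Combine: 0.00015449073 rad / 12596.4 s = 1.2264673e-08 rad/s. 1 rpm = 0.10471976 rad/s, so 1.2264673e-08 rad/s = 1.2264673e-08 / 0.10471976 = 1.17119e-07 rpm ≈ 1.171e-07 rpm (4 s.f.). Final answer: 1.171e-07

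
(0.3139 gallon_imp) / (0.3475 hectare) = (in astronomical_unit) 1 gallon_imp = 0.00454609 m^3, so 0.3139 gallon_imp = 0.3139 * 0.00454609 = 0.0014270177 m^3. 1 hectare = 10000 m^2, so 0.3475 hectare = 0.3475 * 10000 = 3475 m^2. Combine: 0.0014270177 m^3 / 3475 m^2 = 4.1065256e-07 m. 1 astronomical_unit = 1.4959787e+11 m, so 4.1065256e-07 m = 4.1065256e-07 / 1.4959787e+11 = 2.7450428e-18 astronomical_unit ≈ 2.745e-18 astronomical_unit (4 s.f.). Final answer: 2.745e-18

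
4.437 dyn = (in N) 1 dyn = 1e-05 N, so 4.437 dyn = 4.437 * 1e-05 = 4.437e-05 N. Result: 4.437e-05 N. Final answer: 4.437e-05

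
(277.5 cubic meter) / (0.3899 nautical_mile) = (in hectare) 277.5 cubic meter = 277.5 m^3. 1 nautical_mile = 1852 m, so 0.3899 nautical_mile = 0.3899 * 1852 = 722.0948 m. Combine: 277.5 m^3 / 722.0948 m = 0.38429857 m^2. 1 hectare = 10000 m^2, so 0.38429857 m^2 = 0.38429857 / 10000 = 3.8429857e-05 hectare ≈ 3.843e-05 hectare (4 s.f.). Final answer: 3.843e-05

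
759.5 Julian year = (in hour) 6.658e+06. Check: 1 Julian year = 31557600 s, so 759.5 Julian year = 759.5 * 31557600 = 2.3967997e+10 s. 1 hour = 3600 s, so 2.3967997e+10 s = 2.3967997e+10 / 3600 = 6657777 hour ≈ 6.658e+06 hour (4 s.f.).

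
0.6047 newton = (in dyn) 0.6047 newton = 0.6047 N. 1 dyn = 1e-05 N, so 0.6047 N = 0.6047 / 1e-05 = 60470 dyn ≈ 6.047e+04 dyn (4 s.f.). Final answer: 6.047e+04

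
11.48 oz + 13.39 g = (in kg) 0.3388. Check: 1 oz = 0.028349523 kg, so 11.48 oz = 11.48 * 0.028349523 = 0.32545253 kg. 1 g = 0.001 kg, so 13.39 g = 13.39 * 0.001 = 0.01339 kg. Sum: 0.32545253 + 0.01339 = 0.33884253 kg. Result: 0.33884253 kg ≈ 0.3388 kg (4 s.f.).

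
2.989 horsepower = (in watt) 2229. Check: 1 horsepower = 745.69987 W, so 2.989 horsepower = 2.989 * 745.69987 = 2228.8969 W. 2228.8969 W = 2228.8969 watt ≈ 2229 watt (4 s.f.).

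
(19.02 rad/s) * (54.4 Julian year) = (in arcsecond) 6.735e+15. Check: 19.02 rad/s is already in rad/s. 1 Julian year = 31557600 s, so 54.4 Julian year = 54.4 * 31557600 = 1.7167334e+09 s. Combine: 19.02 rad/s * 1.7167334e+09 s = 3.265227e+10 rad. 1 arcsecond = 4.8481368e-06 rad, so 3.265227e+10 rad = 3.265227e+10 / 4.8481368e-06 = 6.7350142e+15 arcsecond ≈ 6.735e+15 arcsecond (4 s.f.).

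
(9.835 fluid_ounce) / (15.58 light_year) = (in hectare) 1.973e-25. Check: 1 fluid_ounce = 2.957353e-05 m^3, so 9.835 fluid_ounce = 9.835 * 2.957353e-05 = 0.00029085566 m^3. 1 light_year = 9.4607305e+15 m, so 15.58 light_year = 15.58 * 9.4607305e+15 = 1.4739818e+17 m. Combine: 0.00029085566 m^3 / 1.4739818e+17 m = 1.9732649e-21 m^2. 1 hectare = 10000 m^2, so 1.9732649e-21 m^2 = 1.9732649e-21 / 10000 = 1.9732649e-25 hectare ≈ 1.973e-25 hectare (4 s.f.).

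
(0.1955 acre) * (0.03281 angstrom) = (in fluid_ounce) 8.777e-05. Check: 1 acre = 4046.8564 m^2, so 0.1955 acre = 0.1955 * 4046.8564 = 791.16043 m^2. 1 angstrom = 1e-10 m, so 0.03281 angstrom = 0.03281 * 1e-10 = 3.281e-12 m. Combine: 791.16043 m^2 * 3.281e-12 m = 2.5957974e-09 m^3. 1 fluid_ounce = 2.957353e-05 m^3, so 2.5957974e-09 m^3 = 2.5957974e-09 / 2.957353e-05 = 8.7774351e-05 fluid_ounce ≈ 8.777e-05 fluid_ounce (4 s.f.).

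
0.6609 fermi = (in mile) 1 fermi = 1e-15 m, so 0.6609 fermi = 0.6609 * 1e-15 = 6.609e-16 m. 1 mile = 1609.344 m, so 6.609e-16 m = 6.609e-16 / 1609.344 = 4.1066422e-19 mile ≈ 4.107e-19 mile (4 s.f.). Final answer: 4.107e-19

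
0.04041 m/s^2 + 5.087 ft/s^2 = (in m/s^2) 1.591. Check: 0.04041 m/s^2 is already in m/s^2. 1 ft/s^2 = 0.3048 m/s^2, so 5.087 ft/s^2 = 5.087 * 0.3048 = 1.5505176 m/s^2. Sum: 0.04041 + 1.5505176 = 1.5909276 m/s^2. Result: 1.5909276 m/s^2 ≈ 1.591 m/s^2 (4 s.f.).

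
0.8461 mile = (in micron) 1.362e+09. Check: 1 mile = 1609.344 m, so 0.8461 mile = 0.8461 * 1609.344 = 1361.666 m. 1 micron = 1e-06 m, so 1361.666 m = 1361.666 / 1e-06 = 1.361666e+09 micron ≈ 1.362e+09 micron (4 s.f.).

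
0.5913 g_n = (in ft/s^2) 1 g_n = 9.80665 m/s^2, so 0.5913 g_n = 0.5913 * 9.80665 = 5.7986721 m/s^2. 1 ft/s^2 = 0.3048 m/s^2, so 5.7986721 m/s^2 = 5.7986721 / 0.3048 = 19.024515 ft/s^2 ≈ 19.02 ft/s^2 (4 s.f.). Final answer: 19.02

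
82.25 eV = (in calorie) 3.15e-18. Check: 1 eV = 1.6021766e-19 J, so 82.25 eV = 82.25 * 1.6021766e-19 = 1.3177903e-17 J. 1 calorie = 4.184 J, so 1.3177903e-17 J = 1.3177903e-17 / 4.184 = 3.1495944e-18 calorie ≈ 3.15e-18 calorie (4 s.f.).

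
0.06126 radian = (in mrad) 0.06126 radian = 0.06126 rad. 1 mrad = 0.001 rad, so 0.06126 rad = 0.06126 / 0.001 = 61.26 mrad. Final answer: 61.26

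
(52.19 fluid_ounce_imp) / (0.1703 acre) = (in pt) 0.006099. Check: 1 fluid_ounce_imp = 2.8413063e-05 m^3, so 52.19 fluid_ounce_imp = 52.19 * 2.8413063e-05 = 0.0014828777 m^3. 1 acre = 4046.8564 m^2, so 0.1703 acre = 0.1703 * 4046.8564 = 689.17965 m^2. Combine: 0.0014828777 m^3 / 689.17965 m^2 = 2.1516563e-06 m. 1 pt = 0.00035277778 m, so 2.1516563e-06 m = 2.1516563e-06 / 0.00035277778 = 0.0060991832 pt ≈ 0.006099 pt (4 s.f.).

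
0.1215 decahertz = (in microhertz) 1.215e+06. Check: 1 decahertz = 10 Hz, so 0.1215 decahertz = 0.1215 * 10 = 1.215 Hz. 1 microhertz = 1e-06 Hz, so 1.215 Hz = 1.215 / 1e-06 = 1215000 microhertz ≈ 1.215e+06 microhertz (4 s.f.).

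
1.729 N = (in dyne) 1 dyne = 1e-05 N, so 1.729 N = 1.729 / 1e-05 = 172900 dyne ≈ 1.729e+05 dyne (4 s.f.). Final answer: 1.729e+05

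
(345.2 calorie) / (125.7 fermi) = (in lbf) 2.583e+15. Check: 1 calorie = 4.184 J, so 345.2 calorie = 345.2 * 4.184 = 1444.3168 J. 1 fermi = 1e-15 m, so 125.7 fermi = 125.7 * 1e-15 = 1.257e-13 m. Combine: 1444.3168 J / 1.257e-13 m = 1.1490189e+16 N. 1 lbf = 4.4482216 N, so 1.1490189e+16 N = 1.1490189e+16 / 4.4482216 = 2.5830973e+15 lbf ≈ 2.583e+15 lbf (4 s.f.).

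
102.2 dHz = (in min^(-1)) 613.2. Check: 1 dHz = 0.1 Hz, so 102.2 dHz = 102.2 * 0.1 = 10.22 Hz. 1 min^(-1) = 0.016666667 Hz, so 10.22 Hz = 10.22 / 0.016666667 = 613.2 min^(-1).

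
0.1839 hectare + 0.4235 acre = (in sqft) 1 hectare = 10000 m^2, so 0.1839 hectare = 0.1839 * 10000 = 1839 m^2. 1 acre = 4046.8564 m^2, so 0.4235 acre = 0.4235 * 4046.8564 = 1713.8437 m^2. Sum: 1839 + 1713.8437 = 3552.8437 m^2. 1 sqft = 0.09290304 m^2, so 3552.8437 m^2 = 3552.8437 / 0.09290304 = 38242.491 sqft ≈ 3.824e+04 sqft (4 s.f.). Final answer: 3.824e+04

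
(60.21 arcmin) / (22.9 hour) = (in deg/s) 1 arcmin = 0.00029088821 rad, so 60.21 arcmin = 60.21 * 0.00029088821 = 0.017514379 rad. 1 hour = 3600 s, so 22.9 hour = 22.9 * 3600 = 82440 s. Combine: 0.017514379 rad / 82440 s = 2.1245001e-07 rad/s. 1 deg/s = 0.017453293 rad/s, so 2.1245001e-07 rad/s = 2.1245001e-07 / 0.017453293 = 1.2172489e-05 deg/s ≈ 1.217e-05 deg/s (4 s.f.). Final answer: 1.217e-05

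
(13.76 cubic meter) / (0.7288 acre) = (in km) 4.665e-06. Check: 13.76 cubic meter = 13.76 m^3. 1 acre = 4046.8564 m^2, so 0.7288 acre = 0.7288 * 4046.8564 = 2949.349 m^2. Combine: 13.76 m^3 / 2949.349 m^2 = 0.0046654364 m. 1 km = 1000 m, so 0.0046654364 m = 0.0046654364 / 1000 = 4.6654364e-06 km ≈ 4.665e-06 km (4 s.f.).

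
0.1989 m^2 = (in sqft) 1 sqft = 0.09290304 m^2, so 0.1989 m^2 = 0.1989 / 0.09290304 = 2.1409418 sqft ≈ 2.141 sqft (4 s.f.). Final answer: 2.141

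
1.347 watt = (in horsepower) 0.001806. Check: 1.347 watt = 1.347 W. 1 horsepower = 745.69987 W, so 1.347 W = 1.347 / 745.69987 = 0.0018063568 horsepower ≈ 0.001806 horsepower (4 s.f.).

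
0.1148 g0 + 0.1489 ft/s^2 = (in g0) 1 g0 = 9.80665 m/s^2, so 0.1148 g0 = 0.1148 * 9.80665 = 1.1258034 m/s^2. 1 ft/s^2 = 0.3048 m/s^2, so 0.1489 ft/s^2 = 0.1489 * 0.3048 = 0.04538472 m/s^2. Sum: 1.1258034 + 0.04538472 = 1.1711881 m/s^2. 1 g0 = 9.80665 m/s^2, so 1.1711881 m/s^2 = 1.1711881 / 9.80665 = 0.11942795 g0 ≈ 0.1194 g0 (4 s.f.). Final answer: 0.1194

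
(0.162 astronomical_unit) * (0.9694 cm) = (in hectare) 2.349e+04. Check: 1 astronomical_unit = 1.4959787e+11 m, so 0.162 astronomical_unit = 0.162 * 1.4959787e+11 = 2.4234855e+10 m. 1 cm = 0.01 m, so 0.9694 cm = 0.9694 * 0.01 = 0.009694 m. Combine: 2.4234855e+10 m * 0.009694 m = 2.3493268e+08 m^2. 1 hectare = 10000 m^2, so 2.3493268e+08 m^2 = 2.3493268e+08 / 10000 = 23493.268 hectare ≈ 2.349e+04 hectare (4 s.f.).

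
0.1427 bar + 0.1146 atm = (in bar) 0.2588. Check: 1 bar = 100000 Pa, so 0.1427 bar = 0.1427 * 100000 = 14270 Pa. 1 atm = 101325 Pa, so 0.1146 atm = 0.1146 * 101325 = 11611.845 Pa. Sum: 14270 + 11611.845 = 25881.845 Pa. 1 bar = 100000 Pa, so 25881.845 Pa = 25881.845 / 100000 = 0.25881845 bar ≈ 0.2588 bar (4 s.f.).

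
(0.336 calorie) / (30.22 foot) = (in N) 1 calorie = 4.184 J, so 0.336 calorie = 0.336 * 4.184 = 1.405824 J. 1 foot = 0.3048 m, so 30.22 foot = 30.22 * 0.3048 = 9.211056 m. Combine: 1.405824 J / 9.211056 m = 0.15262354 N. Result: 0.15262354 N ≈ 0.1526 N (4 s.f.). Final answer: 0.1526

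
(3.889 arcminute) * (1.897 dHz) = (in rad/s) 0.0002146. Check: 1 arcminute = 0.00029088821 rad, so 3.889 arcminute = 3.889 * 0.00029088821 = 0.0011312642 rad. 1 dHz = 0.1 Hz, so 1.897 dHz = 1.897 * 0.1 = 0.1897 Hz. Combine: 0.0011312642 rad * 0.1897 Hz = 0.00021460083 rad/s. Result: 0.00021460083 rad/s ≈ 0.0002146 rad/s (4 s.f.).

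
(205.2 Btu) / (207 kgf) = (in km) 0.1067. Check: 1 Btu = 1055.0559 J, so 205.2 Btu = 205.2 * 1055.0559 = 216497.46 J. 1 kgf = 9.80665 N, so 207 kgf = 207 * 9.80665 = 2029.9765 N. Combine: 216497.46 J / 2029.9765 N = 106.65023 m. 1 km = 1000 m, so 106.65023 m = 106.65023 / 1000 = 0.10665023 km ≈ 0.1067 km (4 s.f.).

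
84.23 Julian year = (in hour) 7.384e+05. Check: 1 Julian year = 31557600 s, so 84.23 Julian year = 84.23 * 31557600 = 2.6580966e+09 s. 1 hour = 3600 s, so 2.6580966e+09 s = 2.6580966e+09 / 3600 = 738360.18 hour ≈ 7.384e+05 hour (4 s.f.).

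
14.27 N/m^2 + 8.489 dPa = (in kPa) 0.01512. Check: 14.27 N/m^2 = 14.27 Pa. 1 dPa = 0.1 Pa, so 8.489 dPa = 8.489 * 0.1 = 0.8489 Pa. Sum: 14.27 + 0.8489 = 15.1189 Pa. 1 kPa = 1000 Pa, so 15.1189 Pa = 15.1189 / 1000 = 0.0151189 kPa ≈ 0.01512 kPa (4 s.f.).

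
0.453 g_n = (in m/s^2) 4.442. Check: 1 g_n = 9.80665 m/s^2, so 0.453 g_n = 0.453 * 9.80665 = 4.4424124 m/s^2. Result: 4.4424124 m/s^2 ≈ 4.442 m/s^2 (4 s.f.).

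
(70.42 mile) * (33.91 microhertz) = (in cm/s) 384.3. Check: 1 mile = 1609.344 m, so 70.42 mile = 70.42 * 1609.344 = 113330 m. 1 microhertz = 1e-06 Hz, so 33.91 microhertz = 33.91 * 1e-06 = 3.391e-05 Hz. Combine: 113330 m * 3.391e-05 Hz = 3.8430205 m/s. 1 cm/s = 0.01 m/s, so 3.8430205 m/s = 3.8430205 / 0.01 = 384.30205 cm/s ≈ 384.3 cm/s (4 s.f.).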